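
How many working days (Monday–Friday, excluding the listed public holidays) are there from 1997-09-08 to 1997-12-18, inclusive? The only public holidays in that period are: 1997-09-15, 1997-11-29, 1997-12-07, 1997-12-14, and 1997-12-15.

72

1997-09-08 is a Monday.
The range spans 102 days (inclusive of both endpoints).
102 = 7 × 14 + 4, so there are 14 full weeks plus 4 extra days.
Each full week contributes 5 weekdays (Mon–Fri): 14 × 5 = 70.
The 4 extra days are Mon, Tue, Wed, Thu — 4 of them qualify.
Total: 70 + 4 = 74.
Holidays: 1997-09-15 (Mon); 1997-11-29 (Sat); 1997-12-07 (Sun); 1997-12-14 (Sun); 1997-12-15 (Mon).
2 of the 5 holidays fall on weekdays; the rest are weekends and were already excluded.
Business days: 74 − 2 = 72.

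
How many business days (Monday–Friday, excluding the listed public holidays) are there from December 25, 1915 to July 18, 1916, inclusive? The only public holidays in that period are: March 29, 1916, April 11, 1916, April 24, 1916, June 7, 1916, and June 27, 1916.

December 25, 1915 is a Saturday.
That's 207 days from start to end, counting both.
207 = 7 × 29 + 4, so there are 29 full weeks plus 4 extra days.
Each full week contributes 5 weekdays (Mon–Fri): 29 × 5 = 145.
The 4 extra days are Sat, Sun, Mon, Tue — 2 of them qualify.
Total: 145 + 2 = 147.
Holidays: March 29, 1916 (Wed); April 11, 1916 (Tue); April 24, 1916 (Mon); June 7, 1916 (Wed); June 27, 1916 (Tue).
All 5 holidays fall on weekdays, so subtract 5.
Business days: 147 − 5 = 142.

142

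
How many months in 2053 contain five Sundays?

A month has five Sundays exactly when Sunday falls within its first (length − 28) days.
Jan: 31 days, starts Wed → 5 of Wed, Thu, Fri
Feb: 28 days, starts Sat → 5 of (none)
Mar: 31 days, starts Sat → 5 of Sat, Sun, Mon ✓
Apr: 30 days, starts Tue → 5 of Tue, Wed
May: 31 days, starts Thu → 5 of Thu, Fri, Sat
Jun: 30 days, starts Sun → 5 of Sun, Mon ✓
Jul: 31 days, starts Tue → 5 of Tue, Wed, Thu
Aug: 31 days, starts Fri → 5 of Fri, Sat, Sun ✓
Sep: 30 days, starts Mon → 5 of Mon, Tue
Oct: 31 days, starts Wed → 5 of Wed, Thu, Fri
Nov: 30 days, starts Sat → 5 of Sat, Sun ✓
Dec: 31 days, starts Mon → 5 of Mon, Tue, Wed
Months with five Sundays: Mar, Jun, Aug, Nov.

4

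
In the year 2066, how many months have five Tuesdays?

4

A month has five Tuesdays exactly when Tuesday falls within its first (length − 28) days.
Jan: 31 days, starts Fri → 5 of Fri, Sat, Sun
Feb: 28 days, starts Mon → 5 of (none)
Mar: 31 days, starts Mon → 5 of Mon, Tue, Wed ✓
Apr: 30 days, starts Thu → 5 of Thu, Fri
May: 31 days, starts Sat → 5 of Sat, Sun, Mon
Jun: 30 days, starts Tue → 5 of Tue, Wed ✓
Jul: 31 days, starts Thu → 5 of Thu, Fri, Sat
Aug: 31 days, starts Sun → 5 of Sun, Mon, Tue ✓
Sep: 30 days, starts Wed → 5 of Wed, Thu
Oct: 31 days, starts Fri → 5 of Fri, Sat, Sun
Nov: 30 days, starts Mon → 5 of Mon, Tue ✓
Dec: 31 days, starts Wed → 5 of Wed, Thu, Fri
Months with five Tuesdays: Mar, Jun, Aug, Nov.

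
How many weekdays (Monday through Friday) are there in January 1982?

21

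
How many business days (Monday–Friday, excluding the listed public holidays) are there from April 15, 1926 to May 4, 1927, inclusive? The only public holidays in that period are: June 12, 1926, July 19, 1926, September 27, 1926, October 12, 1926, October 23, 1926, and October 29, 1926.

271

April 15, 1926 is a Thursday.
From April 15, 1926 to May 4, 1927 is 385 days inclusive.
385 = 7 × 55, so the span is exactly 55 full weeks.
Each full week contributes 5 weekdays (Mon–Fri): 55 × 5 = 275.
Holidays: June 12, 1926 (Sat); July 19, 1926 (Mon); September 27, 1926 (Mon); October 12, 1926 (Tue); October 23, 1926 (Sat); October 29, 1926 (Fri).
4 of the 6 holidays fall on weekdays; the rest are weekends and were already excluded.
Business days: 275 − 4 = 271.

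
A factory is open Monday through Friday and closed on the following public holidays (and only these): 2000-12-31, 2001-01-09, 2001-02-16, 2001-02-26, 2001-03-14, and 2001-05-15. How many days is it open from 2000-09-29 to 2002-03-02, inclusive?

366

2000-09-29 is a Friday.
The range spans 520 days (inclusive of both endpoints).
520 = 7 × 74 + 2, so there are 74 full weeks plus 2 extra days.
Each full week contributes 5 weekdays (Mon–Fri): 74 × 5 = 370.
The 2 extra days are Fri, Sat — 1 of them qualifies.
Total: 370 + 1 = 371.
Holidays: 2000-12-31 (Sun); 2001-01-09 (Tue); 2001-02-16 (Fri); 2001-02-26 (Mon); 2001-03-14 (Wed); 2001-05-15 (Tue).
5 of the 6 holidays fall on weekdays; the rest are weekends and were already excluded.
Business days: 371 − 5 = 366.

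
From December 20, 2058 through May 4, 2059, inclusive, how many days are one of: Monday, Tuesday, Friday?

58

December 20, 2058 is a Friday.
From December 20, 2058 to May 4, 2059 is 136 days inclusive.
136 = 7 × 19 + 3, so there are 19 full weeks plus 3 extra days.
Each full week contributes 3 days from the set (Mon, Tue, Fri): 19 × 3 = 57.
The 3 extra days are Friday, Saturday, Sunday — 1 of them qualifies.
Total: 57 + 1 = 58.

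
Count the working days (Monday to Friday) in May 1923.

23

May 1, 1923 is a Tuesday.
From May 1, 1923 to May 31, 1923 is 31 days inclusive.
31 = 7 × 4 + 3, so there are 4 full weeks plus 3 extra days.
Each full week contributes 5 weekdays (Mon–Fri): 4 × 5 = 20.
The 3 extra days are Tuesday, Wednesday, Thursday — 3 of them qualify.
Total: 20 + 3 = 23.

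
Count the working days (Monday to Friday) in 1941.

1 January 1941 is a Wednesday.
The range spans 365 days (inclusive of both endpoints).
365 = 7 × 52 + 1, so there are 52 full weeks plus 1 extra day.
Each full week contributes 5 weekdays (Mon–Fri): 52 × 5 = 260.
The 1 extra day is Wed — 1 of them qualifies.
Total: 260 + 1 = 261.

261 weekdays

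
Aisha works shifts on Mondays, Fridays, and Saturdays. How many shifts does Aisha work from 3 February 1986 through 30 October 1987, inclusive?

272

3 February 1986 is a Monday.
That's 635 days from start to end, counting both.
635 = 7 × 90 + 5, so there are 90 full weeks plus 5 extra days.
Each full week contributes 3 days from the set (Mon, Fri, Sat): 90 × 3 = 270.
The 5 extra days are Mon, Tue, Wed, Thu, Fri — 2 of them qualify.
Total: 270 + 2 = 272.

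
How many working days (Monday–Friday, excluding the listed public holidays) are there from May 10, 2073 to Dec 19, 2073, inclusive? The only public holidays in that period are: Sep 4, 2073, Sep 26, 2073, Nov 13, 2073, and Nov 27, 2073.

May 10, 2073 is a Wednesday.
That's 224 days from start to end, counting both.
224 = 7 × 32, so the span is exactly 32 full weeks.
Each full week contributes 5 weekdays (Mon–Fri): 32 × 5 = 160.
Holidays: Sep 4, 2073 (Mon); Sep 26, 2073 (Tue); Nov 13, 2073 (Mon); Nov 27, 2073 (Mon).
All 4 holidays fall on weekdays, so subtract 4.
Business days: 160 − 4 = 156.

156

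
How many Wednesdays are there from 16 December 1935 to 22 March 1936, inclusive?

16 December 1935 is a Monday.
The range spans 98 days (inclusive of both endpoints).
98 = 7 × 14, so the span is exactly 14 full weeks.
Each full week contributes one Wednesday: 14 so far.

14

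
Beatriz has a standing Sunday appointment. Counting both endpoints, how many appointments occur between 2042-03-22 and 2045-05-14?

165

2042-03-22 is a Saturday.
The range spans 1150 days (inclusive of both endpoints).
1150 = 7 × 164 + 2, so there are 164 full weeks plus 2 extra days.
Each full week contributes one Sunday: 164 so far.
The 2 extra days are Sat, Sun — 1 of them qualifies.
Total: 164 + 1 = 165.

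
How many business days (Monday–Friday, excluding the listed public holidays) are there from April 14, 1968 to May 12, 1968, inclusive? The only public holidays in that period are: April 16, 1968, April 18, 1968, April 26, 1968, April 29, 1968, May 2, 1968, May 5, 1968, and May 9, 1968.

April 14, 1968 is a Sunday.
The range spans 29 days (inclusive of both endpoints).
29 = 7 × 4 + 1, so there are 4 full weeks plus 1 extra day.
Each full week contributes 5 weekdays (Mon–Fri): 4 × 5 = 20.
The 1 extra day is Sun — none qualify.
Total: 20 + 0 = 20.
Holidays: April 16, 1968 (Tue); April 18, 1968 (Thu); April 26, 1968 (Fri); April 29, 1968 (Mon); May 2, 1968 (Thu); May 5, 1968 (Sun); May 9, 1968 (Thu).
6 of the 7 holidays fall on weekdays; the rest are weekends and were already excluded.
Business days: 20 − 6 = 14.

14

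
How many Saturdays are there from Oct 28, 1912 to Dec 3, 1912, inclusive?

Oct 28, 1912 is a Monday.
That's 37 days from start to end, counting both.
37 = 7 × 5 + 2, so there are 5 full weeks plus 2 extra days.
Each full week contributes one Saturday: 5 so far.
The 2 extra days are Monday, Tuesday — none qualify.
Total: 5 + 0 = 5.

5 Saturdays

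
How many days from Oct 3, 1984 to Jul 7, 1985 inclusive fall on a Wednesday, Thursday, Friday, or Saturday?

160

Oct 3, 1984 is a Wednesday.
The range spans 278 days (inclusive of both endpoints).
278 = 7 × 39 + 5, so there are 39 full weeks plus 5 extra days.
Each full week contributes 4 days from the set (Wed, Thu, Fri, Sat): 39 × 4 = 156.
The 5 extra days are Wednesday, Thursday, Friday, Saturday, Sunday — 4 of them qualify.
Total: 156 + 4 = 160.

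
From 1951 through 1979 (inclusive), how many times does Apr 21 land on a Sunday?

4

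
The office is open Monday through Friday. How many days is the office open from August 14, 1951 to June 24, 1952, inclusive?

226 weekdays

August 14, 1951 is a Tuesday.
The range spans 316 days (inclusive of both endpoints).
316 = 7 × 45 + 1, so there are 45 full weeks plus 1 extra day.
Each full week contributes 5 weekdays (Mon–Fri): 45 × 5 = 225.
The 1 extra day is Tuesday — 1 of them qualifies.
Total: 225 + 1 = 226.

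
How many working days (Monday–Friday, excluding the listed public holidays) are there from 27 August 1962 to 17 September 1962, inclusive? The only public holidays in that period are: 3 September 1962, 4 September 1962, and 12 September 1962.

27 August 1962 is a Monday.
From 27 August 1962 to 17 September 1962 is 22 days inclusive.
22 = 7 × 3 + 1, so there are 3 full weeks plus 1 extra day.
Each full week contributes 5 weekdays (Mon–Fri): 3 × 5 = 15.
The 1 extra day is Monday — 1 of them qualifies.
Total: 15 + 1 = 16.
Holidays: 3 September 1962 (Mon); 4 September 1962 (Tue); 12 September 1962 (Wed).
All 3 holidays fall on weekdays, so subtract 3.
Business days: 16 − 3 = 13.

13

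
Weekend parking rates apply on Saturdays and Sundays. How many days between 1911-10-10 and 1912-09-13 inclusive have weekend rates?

1911-10-10 is a Tuesday.
The range spans 340 days (inclusive of both endpoints).
340 = 7 × 48 + 4, so there are 48 full weeks plus 4 extra days.
Each full week contributes 2 weekend days (Sat, Sun): 48 × 2 = 96.
The 4 extra days are Tue, Wed, Thu, Fri — none qualify.
Total: 96 + 0 = 96.

96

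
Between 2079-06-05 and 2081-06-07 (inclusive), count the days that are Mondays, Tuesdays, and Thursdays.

2079-06-05 is a Monday.
That's 734 days from start to end, counting both.
734 = 7 × 104 + 6, so there are 104 full weeks plus 6 extra days.
Each full week contributes 3 days from the set (Mon, Tue, Thu): 104 × 3 = 312.
The 6 extra days are Mon, Tue, Wed, Thu, Fri, Sat — 3 of them qualify.
Total: 312 + 3 = 315.

315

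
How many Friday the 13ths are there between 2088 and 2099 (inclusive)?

Friday-the-13ths by year:
2088: Feb, Aug
2089: May
2090: Jan, Oct
2091: Apr, Jul
2092: Jun
2093: Feb, Mar, Nov
2094: Aug
2095: May
2096: Jan, Apr, Jul
2097: Sep, Dec
2098: Jun
2099: Feb, Mar, Nov

22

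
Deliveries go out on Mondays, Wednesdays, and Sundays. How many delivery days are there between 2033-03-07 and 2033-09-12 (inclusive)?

2033-03-07 is a Monday.
That's 190 days from start to end, counting both.
190 = 7 × 27 + 1, so there are 27 full weeks plus 1 extra day.
Each full week contributes 3 days from the set (Mon, Wed, Sun): 27 × 3 = 81.
The 1 extra day is Monday — 1 of them qualifies.
Total: 81 + 1 = 82.

82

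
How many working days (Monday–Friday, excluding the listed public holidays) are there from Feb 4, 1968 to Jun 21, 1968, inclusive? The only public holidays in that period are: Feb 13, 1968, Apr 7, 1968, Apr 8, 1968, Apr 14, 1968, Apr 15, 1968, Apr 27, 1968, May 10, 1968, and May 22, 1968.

Feb 4, 1968 is a Sunday.
The range spans 139 days (inclusive of both endpoints).
139 = 7 × 19 + 6, so there are 19 full weeks plus 6 extra days.
Each full week contributes 5 weekdays (Mon–Fri): 19 × 5 = 95.
The 6 extra days are Sunday, Monday, Tuesday, Wednesday, Thursday, Friday — 5 of them qualify.
Total: 95 + 5 = 100.
Holidays: Feb 13, 1968 (Tue); Apr 7, 1968 (Sun); Apr 8, 1968 (Mon); Apr 14, 1968 (Sun); Apr 15, 1968 (Mon); Apr 27, 1968 (Sat); May 10, 1968 (Fri); May 22, 1968 (Wed).
5 of the 8 holidays fall on weekdays; the rest are weekends and were already excluded.
Business days: 100 − 5 = 95.

95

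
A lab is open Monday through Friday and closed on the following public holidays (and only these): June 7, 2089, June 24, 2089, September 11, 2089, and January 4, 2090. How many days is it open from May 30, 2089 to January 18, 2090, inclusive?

165 business days

May 30, 2089 is a Monday.
From May 30, 2089 to January 18, 2090 is 234 days inclusive.
234 = 7 × 33 + 3, so there are 33 full weeks plus 3 extra days.
Each full week contributes 5 weekdays (Mon–Fri): 33 × 5 = 165.
The 3 extra days are Mon, Tue, Wed — 3 of them qualify.
Total: 165 + 3 = 168.
Holidays: June 7, 2089 (Tue); June 24, 2089 (Fri); September 11, 2089 (Sun); January 4, 2090 (Wed).
3 of the 4 holidays fall on weekdays; the rest are weekends and were already excluded.
Business days: 168 − 3 = 165.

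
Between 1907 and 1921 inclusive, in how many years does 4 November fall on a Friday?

Day of week of November 4 in each year:
1907: Mon, 1908: Wed, 1909: Thu, 1910: Fri ✓, 1911: Sat, 1912: Mon, 1913: Tue, 1914: Wed, 1915: Thu, 1916: Sat, 1917: Sun, 1918: Mon, 1919: Tue, 1920: Thu, 1921: Fri ✓
Fridays: 1910, 1921.

2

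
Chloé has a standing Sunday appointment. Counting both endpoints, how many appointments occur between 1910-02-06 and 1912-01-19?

102

1910-02-06 is a Sunday.
From 1910-02-06 to 1912-01-19 is 713 days inclusive.
713 = 7 × 101 + 6, so there are 101 full weeks plus 6 extra days.
Each full week contributes one Sunday: 101 so far.
The 6 extra days are Sun, Mon, Tue, Wed, Thu, Fri — 1 of them qualifies.
Total: 101 + 1 = 102.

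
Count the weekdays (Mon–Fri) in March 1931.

22

Mar 1, 1931 is a Sunday.
From Mar 1, 1931 to Mar 31, 1931 is 31 days inclusive.
31 = 7 × 4 + 3, so there are 4 full weeks plus 3 extra days.
Each full week contributes 5 weekdays (Mon–Fri): 4 × 5 = 20.
The 3 extra days are Sun, Mon, Tue — 2 of them qualify.
Total: 20 + 2 = 22.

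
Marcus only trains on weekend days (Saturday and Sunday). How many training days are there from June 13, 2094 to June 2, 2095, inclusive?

June 13, 2094 is a Sunday.
The range spans 355 days (inclusive of both endpoints).
355 = 7 × 50 + 5, so there are 50 full weeks plus 5 extra days.
Each full week contributes 2 weekend days (Sat, Sun): 50 × 2 = 100.
The 5 extra days are Sun, Mon, Tue, Wed, Thu — 1 of them qualifies.
Total: 100 + 1 = 101.

101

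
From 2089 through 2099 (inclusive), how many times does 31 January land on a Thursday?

2

Day of week of January 31 in each year:
2089: Mon, 2090: Tue, 2091: Wed, 2092: Thu ✓, 2093: Sat, 2094: Sun, 2095: Mon, 2096: Tue, 2097: Thu ✓, 2098: Fri, 2099: Sat
Thursdays: 2092, 2097.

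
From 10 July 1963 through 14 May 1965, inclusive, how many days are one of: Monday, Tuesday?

192

10 July 1963 is a Wednesday.
From 10 July 1963 to 14 May 1965 is 675 days inclusive.
675 = 7 × 96 + 3, so there are 96 full weeks plus 3 extra days.
Each full week contributes 2 days from the set (Mon, Tue): 96 × 2 = 192.
The 3 extra days are Wednesday, Thursday, Friday — none qualify.
Total: 192 + 0 = 192.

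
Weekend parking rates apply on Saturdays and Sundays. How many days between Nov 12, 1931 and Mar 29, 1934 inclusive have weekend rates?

Nov 12, 1931 is a Thursday.
From Nov 12, 1931 to Mar 29, 1934 is 869 days inclusive.
869 = 7 × 124 + 1, so there are 124 full weeks plus 1 extra day.
Each full week contributes 2 weekend days (Sat, Sun): 124 × 2 = 248.
The 1 extra day is Thursday — none qualify.
Total: 248 + 0 = 248.

248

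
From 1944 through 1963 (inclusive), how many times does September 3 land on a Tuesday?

3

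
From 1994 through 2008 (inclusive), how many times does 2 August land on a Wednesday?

Day of week of August 2 in each year:
1994: Tue, 1995: Wed ✓, 1996: Fri, 1997: Sat, 1998: Sun, 1999: Mon, 2000: Wed ✓, 2001: Thu, 2002: Fri, 2003: Sat, 2004: Mon, 2005: Tue, 2006: Wed ✓, 2007: Thu, 2008: Sat
Wednesdays: 1995, 2000, 2006.

3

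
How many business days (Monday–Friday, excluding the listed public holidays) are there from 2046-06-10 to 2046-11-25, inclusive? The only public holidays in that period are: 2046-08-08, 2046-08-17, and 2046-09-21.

2046-06-10 is a Sunday.
From 2046-06-10 to 2046-11-25 is 169 days inclusive.
169 = 7 × 24 + 1, so there are 24 full weeks plus 1 extra day.
Each full week contributes 5 weekdays (Mon–Fri): 24 × 5 = 120.
The 1 extra day is Sunday — none qualify.
Total: 120 + 0 = 120.
Holidays: 2046-08-08 (Wed); 2046-08-17 (Fri); 2046-09-21 (Fri).
All 3 holidays fall on weekdays, so subtract 3.
Business days: 120 − 3 = 117.

117 business days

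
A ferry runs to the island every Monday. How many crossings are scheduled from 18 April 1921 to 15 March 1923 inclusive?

18 April 1921 is a Monday.
From 18 April 1921 to 15 March 1923 is 697 days inclusive.
697 = 7 × 99 + 4, so there are 99 full weeks plus 4 extra days.
Each full week contributes one Monday: 99 so far.
The 4 extra days are Monday, Tuesday, Wednesday, Thursday — 1 of them qualifies.
Total: 99 + 1 = 100.

100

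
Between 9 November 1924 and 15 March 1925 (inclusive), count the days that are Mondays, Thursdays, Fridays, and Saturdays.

72

9 November 1924 is a Sunday.
The range spans 127 days (inclusive of both endpoints).
127 = 7 × 18 + 1, so there are 18 full weeks plus 1 extra day.
Each full week contributes 4 days from the set (Mon, Thu, Fri, Sat): 18 × 4 = 72.
The 1 extra day is Sunday — none qualify.
Total: 72 + 0 = 72.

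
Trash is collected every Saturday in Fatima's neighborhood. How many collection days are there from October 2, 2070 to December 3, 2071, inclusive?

61

October 2, 2070 is a Thursday.
From October 2, 2070 to December 3, 2071 is 428 days inclusive.
428 = 7 × 61 + 1, so there are 61 full weeks plus 1 extra day.
Each full week contributes one Saturday: 61 so far.
The 1 extra day is Thursday — none qualify.
Total: 61 + 0 = 61.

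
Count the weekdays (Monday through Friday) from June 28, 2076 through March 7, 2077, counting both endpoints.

June 28, 2076 is a Sunday.
The range spans 253 days (inclusive of both endpoints).
253 = 7 × 36 + 1, so there are 36 full weeks plus 1 extra day.
Each full week contributes 5 weekdays (Mon–Fri): 36 × 5 = 180.
The 1 extra day is Sun — none qualify.
Total: 180 + 0 = 180.

180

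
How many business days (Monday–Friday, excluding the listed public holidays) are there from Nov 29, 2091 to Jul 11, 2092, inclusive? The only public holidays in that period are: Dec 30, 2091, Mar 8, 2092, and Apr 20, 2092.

162

Nov 29, 2091 is a Thursday.
From Nov 29, 2091 to Jul 11, 2092 is 226 days inclusive.
226 = 7 × 32 + 2, so there are 32 full weeks plus 2 extra days.
Each full week contributes 5 weekdays (Mon–Fri): 32 × 5 = 160.
The 2 extra days are Thu, Fri — 2 of them qualify.
Total: 160 + 2 = 162.
Holidays: Dec 30, 2091 (Sun); Mar 8, 2092 (Sat); Apr 20, 2092 (Sun).
None of the 3 holidays fall on a weekday, so nothing to subtract.
Business days: 162 − 0 = 162.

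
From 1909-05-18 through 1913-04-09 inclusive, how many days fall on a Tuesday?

204

1909-05-18 is a Tuesday.
From 1909-05-18 to 1913-04-09 is 1423 days inclusive.
1423 = 7 × 203 + 2, so there are 203 full weeks plus 2 extra days.
Each full week contributes one Tuesday: 203 so far.
The 2 extra days are Tuesday, Wednesday — 1 of them qualifies.
Total: 203 + 1 = 204.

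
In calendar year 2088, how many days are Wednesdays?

52

January 1, 2088 is a Thursday.
From January 1, 2088 to December 31, 2088 is 366 days inclusive.
366 = 7 × 52 + 2, so there are 52 full weeks plus 2 extra days.
Each full week contributes one Wednesday: 52 so far.
The 2 extra days are Thu, Fri — none qualify.
Total: 52 + 0 = 52.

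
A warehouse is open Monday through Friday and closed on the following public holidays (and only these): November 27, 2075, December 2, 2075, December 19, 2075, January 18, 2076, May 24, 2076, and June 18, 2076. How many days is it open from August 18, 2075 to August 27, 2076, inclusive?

August 18, 2075 is a Sunday.
From August 18, 2075 to August 27, 2076 is 376 days inclusive.
376 = 7 × 53 + 5, so there are 53 full weeks plus 5 extra days.
Each full week contributes 5 weekdays (Mon–Fri): 53 × 5 = 265.
The 5 extra days are Sun, Mon, Tue, Wed, Thu — 4 of them qualify.
Total: 265 + 4 = 269.
Holidays: November 27, 2075 (Wed); December 2, 2075 (Mon); December 19, 2075 (Thu); January 18, 2076 (Sat); May 24, 2076 (Sun); June 18, 2076 (Thu).
4 of the 6 holidays fall on weekdays; the rest are weekends and were already excluded.
Business days: 269 − 4 = 265.

265 working days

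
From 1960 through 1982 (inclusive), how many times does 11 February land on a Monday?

Day of week of February 11 in each year:
1960: Thu, 1961: Sat, 1962: Sun, 1963: Mon ✓, 1964: Tue, 1965: Thu, 1966: Fri, 1967: Sat, 1968: Sun, 1969: Tue, 1970: Wed, 1971: Thu, 1972: Fri, 1973: Sun, 1974: Mon ✓, 1975: Tue, 1976: Wed, 1977: Fri, 1978: Sat, 1979: Sun, 1980: Mon ✓, 1981: Wed, 1982: Thu
Mondays: 1963, 1974, 1980.

3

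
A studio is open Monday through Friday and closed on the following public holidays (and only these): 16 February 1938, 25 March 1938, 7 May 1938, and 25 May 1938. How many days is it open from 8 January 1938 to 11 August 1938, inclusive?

8 January 1938 is a Saturday.
From 8 January 1938 to 11 August 1938 is 216 days inclusive.
216 = 7 × 30 + 6, so there are 30 full weeks plus 6 extra days.
Each full week contributes 5 weekdays (Mon–Fri): 30 × 5 = 150.
The 6 extra days are Sat, Sun, Mon, Tue, Wed, Thu — 4 of them qualify.
Total: 150 + 4 = 154.
Holidays: 16 February 1938 (Wed); 25 March 1938 (Fri); 7 May 1938 (Sat); 25 May 1938 (Wed).
3 of the 4 holidays fall on weekdays; the rest are weekends and were already excluded.
Business days: 154 − 3 = 151.

151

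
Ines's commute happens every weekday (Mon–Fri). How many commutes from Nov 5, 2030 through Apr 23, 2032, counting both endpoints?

384 weekdays

Nov 5, 2030 is a Tuesday.
That's 536 days from start to end, counting both.
536 = 7 × 76 + 4, so there are 76 full weeks plus 4 extra days.
Each full week contributes 5 weekdays (Mon–Fri): 76 × 5 = 380.
The 4 extra days are Tue, Wed, Thu, Fri — 4 of them qualify.
Total: 380 + 4 = 384.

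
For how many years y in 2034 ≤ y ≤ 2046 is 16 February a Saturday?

2

Day of week of February 16 in each year:
2034: Thu, 2035: Fri, 2036: Sat ✓, 2037: Mon, 2038: Tue, 2039: Wed, 2040: Thu, 2041: Sat ✓, 2042: Sun, 2043: Mon, 2044: Tue, 2045: Thu, 2046: Fri
Saturdays: 2036, 2041.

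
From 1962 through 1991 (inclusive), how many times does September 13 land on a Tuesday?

4

Day of week of September 13 in each year:
1962: Thu, 1963: Fri, 1964: Sun, 1965: Mon, 1966: Tue ✓, 1967: Wed, 1968: Fri, 1969: Sat, 1970: Sun, 1971: Mon, 1972: Wed, 1973: Thu, 1974: Fri, 1975: Sat, 1976: Mon, 1977: Tue ✓, 1978: Wed, 1979: Thu, 1980: Sat, 1981: Sun, 1982: Mon, 1983: Tue ✓, 1984: Thu, 1985: Fri, 1986: Sat, 1987: Sun, 1988: Tue ✓, 1989: Wed, 1990: Thu, 1991: Fri
Tuesdays: 1966, 1977, 1983, 1988.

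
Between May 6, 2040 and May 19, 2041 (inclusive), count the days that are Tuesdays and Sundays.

May 6, 2040 is a Sunday.
That's 379 days from start to end, counting both.
379 = 7 × 54 + 1, so there are 54 full weeks plus 1 extra day.
Each full week contributes 2 days from the set (Tue, Sun): 54 × 2 = 108.
The 1 extra day is Sun — 1 of them qualifies.
Total: 108 + 1 = 109.

109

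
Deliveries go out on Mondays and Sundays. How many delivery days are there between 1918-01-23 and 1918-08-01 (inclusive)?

1918-01-23 is a Wednesday.
From 1918-01-23 to 1918-08-01 is 191 days inclusive.
191 = 7 × 27 + 2, so there are 27 full weeks plus 2 extra days.
Each full week contributes 2 days from the set (Mon, Sun): 27 × 2 = 54.
The 2 extra days are Wed, Thu — none qualify.
Total: 54 + 0 = 54.

54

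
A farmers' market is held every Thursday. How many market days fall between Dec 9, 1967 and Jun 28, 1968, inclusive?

29 Thursdays

Dec 9, 1967 is a Saturday.
From Dec 9, 1967 to Jun 28, 1968 is 203 days inclusive.
203 = 7 × 29, so the span is exactly 29 full weeks.
Each full week contributes one Thursday: 29 so far.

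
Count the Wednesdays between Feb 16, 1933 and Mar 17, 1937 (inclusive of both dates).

Feb 16, 1933 is a Thursday.
The range spans 1491 days (inclusive of both endpoints).
1491 = 7 × 213, so the span is exactly 213 full weeks.
Each full week contributes one Wednesday: 213 so far.

213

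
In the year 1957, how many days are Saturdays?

52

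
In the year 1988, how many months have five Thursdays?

4

A month has five Thursdays exactly when Thursday falls within its first (length − 28) days.
Jan: 31 days, starts Fri → 5 of Fri, Sat, Sun
Feb: 29 days, starts Mon → 5 of Mon
Mar: 31 days, starts Tue → 5 of Tue, Wed, Thu ✓
Apr: 30 days, starts Fri → 5 of Fri, Sat
May: 31 days, starts Sun → 5 of Sun, Mon, Tue
Jun: 30 days, starts Wed → 5 of Wed, Thu ✓
Jul: 31 days, starts Fri → 5 of Fri, Sat, Sun
Aug: 31 days, starts Mon → 5 of Mon, Tue, Wed
Sep: 30 days, starts Thu → 5 of Thu, Fri ✓
Oct: 31 days, starts Sat → 5 of Sat, Sun, Mon
Nov: 30 days, starts Tue → 5 of Tue, Wed
Dec: 31 days, starts Thu → 5 of Thu, Fri, Sat ✓
Months with five Thursdays: Mar, Jun, Sep, Dec.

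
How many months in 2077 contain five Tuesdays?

4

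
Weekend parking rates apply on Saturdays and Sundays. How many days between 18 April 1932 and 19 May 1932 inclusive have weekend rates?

18 April 1932 is a Monday.
From 18 April 1932 to 19 May 1932 is 32 days inclusive.
32 = 7 × 4 + 4, so there are 4 full weeks plus 4 extra days.
Each full week contributes 2 weekend days (Sat, Sun): 4 × 2 = 8.
The 4 extra days are Mon, Tue, Wed, Thu — none qualify.
Total: 8 + 0 = 8.

8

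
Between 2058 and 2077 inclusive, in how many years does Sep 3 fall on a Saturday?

3

Day of week of September 3 in each year:
2058: Tue, 2059: Wed, 2060: Fri, 2061: Sat ✓, 2062: Sun, 2063: Mon, 2064: Wed, 2065: Thu, 2066: Fri, 2067: Sat ✓, 2068: Mon, 2069: Tue, 2070: Wed, 2071: Thu, 2072: Sat ✓, 2073: Sun, 2074: Mon, 2075: Tue, 2076: Thu, 2077: Fri
Saturdays: 2061, 2067, 2072.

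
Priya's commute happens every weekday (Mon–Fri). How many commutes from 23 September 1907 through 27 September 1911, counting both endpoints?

1048

23 September 1907 is a Monday.
That's 1466 days from start to end, counting both.
1466 = 7 × 209 + 3, so there are 209 full weeks plus 3 extra days.
Each full week contributes 5 weekdays (Mon–Fri): 209 × 5 = 1045.
The 3 extra days are Monday, Tuesday, Wednesday — 3 of them qualify.
Total: 1045 + 3 = 1048.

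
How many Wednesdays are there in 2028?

52

January 1, 2028 is a Saturday.
That's 366 days from start to end, counting both.
366 = 7 × 52 + 2, so there are 52 full weeks plus 2 extra days.
Each full week contributes one Wednesday: 52 so far.
The 2 extra days are Sat, Sun — none qualify.
Total: 52 + 0 = 52.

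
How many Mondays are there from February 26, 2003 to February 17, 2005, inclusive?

103 Mondays

February 26, 2003 is a Wednesday.
The range spans 723 days (inclusive of both endpoints).
723 = 7 × 103 + 2, so there are 103 full weeks plus 2 extra days.
Each full week contributes one Monday: 103 so far.
The 2 extra days are Wednesday, Thursday — none qualify.
Total: 103 + 0 = 103.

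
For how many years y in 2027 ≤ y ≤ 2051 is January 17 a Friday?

3

Day of week of January 17 in each year:
2027: Sun, 2028: Mon, 2029: Wed, 2030: Thu, 2031: Fri ✓, 2032: Sat, 2033: Mon, 2034: Tue, 2035: Wed, 2036: Thu, 2037: Sat, 2038: Sun, 2039: Mon, 2040: Tue, 2041: Thu, 2042: Fri ✓, 2043: Sat, 2044: Sun, 2045: Tue, 2046: Wed, 2047: Thu, 2048: Fri ✓, 2049: Sun, 2050: Mon, 2051: Tue
Fridays: 2031, 2042, 2048.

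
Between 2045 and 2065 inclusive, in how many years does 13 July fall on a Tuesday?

Day of week of July 13 in each year:
2045: Thu, 2046: Fri, 2047: Sat, 2048: Mon, 2049: Tue ✓, 2050: Wed, 2051: Thu, 2052: Sat, 2053: Sun, 2054: Mon, 2055: Tue ✓, 2056: Thu, 2057: Fri, 2058: Sat, 2059: Sun, 2060: Tue ✓, 2061: Wed, 2062: Thu, 2063: Fri, 2064: Sun, 2065: Mon
Tuesdays: 2049, 2055, 2060.

3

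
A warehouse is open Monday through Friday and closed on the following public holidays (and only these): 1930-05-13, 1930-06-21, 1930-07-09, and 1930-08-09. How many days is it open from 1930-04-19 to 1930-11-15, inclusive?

1930-04-19 is a Saturday.
That's 211 days from start to end, counting both.
211 = 7 × 30 + 1, so there are 30 full weeks plus 1 extra day.
Each full week contributes 5 weekdays (Mon–Fri): 30 × 5 = 150.
The 1 extra day is Sat — none qualify.
Total: 150 + 0 = 150.
Holidays: 1930-05-13 (Tue); 1930-06-21 (Sat); 1930-07-09 (Wed); 1930-08-09 (Sat).
2 of the 4 holidays fall on weekdays; the rest are weekends and were already excluded.
Business days: 150 − 2 = 148.

148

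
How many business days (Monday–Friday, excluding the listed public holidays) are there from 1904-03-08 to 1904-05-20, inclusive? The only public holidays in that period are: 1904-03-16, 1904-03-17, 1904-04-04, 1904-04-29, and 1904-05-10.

1904-03-08 is a Tuesday.
That's 74 days from start to end, counting both.
74 = 7 × 10 + 4, so there are 10 full weeks plus 4 extra days.
Each full week contributes 5 weekdays (Mon–Fri): 10 × 5 = 50.
The 4 extra days are Tuesday, Wednesday, Thursday, Friday — 4 of them qualify.
Total: 50 + 4 = 54.
Holidays: 1904-03-16 (Wed); 1904-03-17 (Thu); 1904-04-04 (Mon); 1904-04-29 (Fri); 1904-05-10 (Tue).
All 5 holidays fall on weekdays, so subtract 5.
Business days: 54 − 5 = 49.

49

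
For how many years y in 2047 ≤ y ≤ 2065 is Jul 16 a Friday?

Day of week of July 16 in each year:
2047: Tue, 2048: Thu, 2049: Fri ✓, 2050: Sat, 2051: Sun, 2052: Tue, 2053: Wed, 2054: Thu, 2055: Fri ✓, 2056: Sun, 2057: Mon, 2058: Tue, 2059: Wed, 2060: Fri ✓, 2061: Sat, 2062: Sun, 2063: Mon, 2064: Wed, 2065: Thu
Fridays: 2049, 2055, 2060.

3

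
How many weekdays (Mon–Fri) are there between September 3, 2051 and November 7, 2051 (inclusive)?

47 weekdays

September 3, 2051 is a Sunday.
The range spans 66 days (inclusive of both endpoints).
66 = 7 × 9 + 3, so there are 9 full weeks plus 3 extra days.
Each full week contributes 5 weekdays (Mon–Fri): 9 × 5 = 45.
The 3 extra days are Sun, Mon, Tue — 2 of them qualify.
Total: 45 + 2 = 47.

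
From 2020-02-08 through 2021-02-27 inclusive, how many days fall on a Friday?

2020-02-08 is a Saturday.
That's 386 days from start to end, counting both.
386 = 7 × 55 + 1, so there are 55 full weeks plus 1 extra day.
Each full week contributes one Friday: 55 so far.
The 1 extra day is Sat — none qualify.
Total: 55 + 0 = 55.

55 Fridays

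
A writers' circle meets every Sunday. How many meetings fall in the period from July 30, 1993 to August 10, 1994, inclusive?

July 30, 1993 is a Friday.
That's 377 days from start to end, counting both.
377 = 7 × 53 + 6, so there are 53 full weeks plus 6 extra days.
Each full week contributes one Sunday: 53 so far.
The 6 extra days are Friday, Saturday, Sunday, Monday, Tuesday, Wednesday — 1 of them qualifies.
Total: 53 + 1 = 54.

54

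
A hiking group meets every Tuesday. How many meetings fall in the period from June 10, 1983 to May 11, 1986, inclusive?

152 Tuesdays

June 10, 1983 is a Friday.
The range spans 1067 days (inclusive of both endpoints).
1067 = 7 × 152 + 3, so there are 152 full weeks plus 3 extra days.
Each full week contributes one Tuesday: 152 so far.
The 3 extra days are Fri, Sat, Sun — none qualify.
Total: 152 + 0 = 152.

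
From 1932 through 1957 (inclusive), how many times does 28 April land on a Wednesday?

Day of week of April 28 in each year:
1932: Thu, 1933: Fri, 1934: Sat, 1935: Sun, 1936: Tue, 1937: Wed ✓, 1938: Thu, 1939: Fri, 1940: Sun, 1941: Mon, 1942: Tue, 1943: Wed ✓, 1944: Fri, 1945: Sat, 1946: Sun, 1947: Mon, 1948: Wed ✓, 1949: Thu, 1950: Fri, 1951: Sat, 1952: Mon, 1953: Tue, 1954: Wed ✓, 1955: Thu, 1956: Sat, 1957: Sun
Wednesdays: 1937, 1943, 1948, 1954.

4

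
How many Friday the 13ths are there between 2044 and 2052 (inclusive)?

Friday-the-13ths by year:
2044: May
2045: Jan, Oct
2046: Apr, Jul
2047: Sep, Dec
2048: Mar, Nov
2049: Aug
2050: May
2051: Jan, Oct
2052: Sep, Dec

15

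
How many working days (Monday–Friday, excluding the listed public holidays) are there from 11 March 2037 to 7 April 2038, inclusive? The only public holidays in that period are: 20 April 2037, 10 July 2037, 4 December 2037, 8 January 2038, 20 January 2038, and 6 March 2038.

11 March 2037 is a Wednesday.
The range spans 393 days (inclusive of both endpoints).
393 = 7 × 56 + 1, so there are 56 full weeks plus 1 extra day.
Each full week contributes 5 weekdays (Mon–Fri): 56 × 5 = 280.
The 1 extra day is Wed — 1 of them qualifies.
Total: 280 + 1 = 281.
Holidays: 20 April 2037 (Mon); 10 July 2037 (Fri); 4 December 2037 (Fri); 8 January 2038 (Fri); 20 January 2038 (Wed); 6 March 2038 (Sat).
5 of the 6 holidays fall on weekdays; the rest are weekends and were already excluded.
Business days: 281 − 5 = 276.

276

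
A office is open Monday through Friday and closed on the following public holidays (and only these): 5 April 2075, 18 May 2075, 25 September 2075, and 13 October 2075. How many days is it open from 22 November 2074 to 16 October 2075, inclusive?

233 business days

22 November 2074 is a Thursday.
The range spans 329 days (inclusive of both endpoints).
329 = 7 × 47, so the span is exactly 47 full weeks.
Each full week contributes 5 weekdays (Mon–Fri): 47 × 5 = 235.
Total: 235.
Holidays: 5 April 2075 (Fri); 18 May 2075 (Sat); 25 September 2075 (Wed); 13 October 2075 (Sun).
2 of the 4 holidays fall on weekdays; the rest are weekends and were already excluded.
Business days: 235 − 2 = 233.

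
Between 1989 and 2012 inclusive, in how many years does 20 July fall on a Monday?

3

Day of week of July 20 in each year:
1989: Thu, 1990: Fri, 1991: Sat, 1992: Mon ✓, 1993: Tue, 1994: Wed, 1995: Thu, 1996: Sat, 1997: Sun, 1998: Mon ✓, 1999: Tue, 2000: Thu, 2001: Fri, 2002: Sat, 2003: Sun, 2004: Tue, 2005: Wed, 2006: Thu, 2007: Fri, 2008: Sun, 2009: Mon ✓, 2010: Tue, 2011: Wed, 2012: Fri
Mondays: 1992, 1998, 2009.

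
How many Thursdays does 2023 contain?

1 January 2023 is a Sunday.
From 1 January 2023 to 31 December 2023 is 365 days inclusive.
365 = 7 × 52 + 1, so there are 52 full weeks plus 1 extra day.
Each full week contributes one Thursday: 52 so far.
The 1 extra day is Sun — none qualify.
Total: 52 + 0 = 52.

52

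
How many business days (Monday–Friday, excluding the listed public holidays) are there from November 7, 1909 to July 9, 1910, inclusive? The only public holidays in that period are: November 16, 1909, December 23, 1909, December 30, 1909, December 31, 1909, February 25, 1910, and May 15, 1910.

November 7, 1909 is a Sunday.
That's 245 days from start to end, counting both.
245 = 7 × 35, so the span is exactly 35 full weeks.
Each full week contributes 5 weekdays (Mon–Fri): 35 × 5 = 175.
Holidays: November 16, 1909 (Tue); December 23, 1909 (Thu); December 30, 1909 (Thu); December 31, 1909 (Fri); February 25, 1910 (Fri); May 15, 1910 (Sun).
5 of the 6 holidays fall on weekdays; the rest are weekends and were already excluded.
Business days: 175 − 5 = 170.

170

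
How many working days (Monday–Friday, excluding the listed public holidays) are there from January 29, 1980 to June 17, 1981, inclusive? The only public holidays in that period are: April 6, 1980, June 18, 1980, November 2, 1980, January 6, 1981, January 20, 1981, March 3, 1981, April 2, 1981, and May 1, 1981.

January 29, 1980 is a Tuesday.
The range spans 506 days (inclusive of both endpoints).
506 = 7 × 72 + 2, so there are 72 full weeks plus 2 extra days.
Each full week contributes 5 weekdays (Mon–Fri): 72 × 5 = 360.
The 2 extra days are Tuesday, Wednesday — 2 of them qualify.
Total: 360 + 2 = 362.
Holidays: April 6, 1980 (Sun); June 18, 1980 (Wed); November 2, 1980 (Sun); January 6, 1981 (Tue); January 20, 1981 (Tue); March 3, 1981 (Tue); April 2, 1981 (Thu); May 1, 1981 (Fri).
6 of the 8 holidays fall on weekdays; the rest are weekends and were already excluded.
Business days: 362 − 6 = 356.

356 working days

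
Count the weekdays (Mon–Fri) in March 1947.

1947-03-01 is a Saturday.
From 1947-03-01 to 1947-03-31 is 31 days inclusive.
31 = 7 × 4 + 3, so there are 4 full weeks plus 3 extra days.
Each full week contributes 5 weekdays (Mon–Fri): 4 × 5 = 20.
The 3 extra days are Sat, Sun, Mon — 1 of them qualifies.
Total: 20 + 1 = 21.

21 weekdays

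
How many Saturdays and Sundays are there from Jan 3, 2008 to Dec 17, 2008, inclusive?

Jan 3, 2008 is a Thursday.
The range spans 350 days (inclusive of both endpoints).
350 = 7 × 50, so the span is exactly 50 full weeks.
Each full week contributes 2 weekend days (Sat, Sun): 50 × 2 = 100.

100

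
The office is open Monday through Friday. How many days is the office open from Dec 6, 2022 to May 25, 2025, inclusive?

644 weekdays

Dec 6, 2022 is a Tuesday.
From Dec 6, 2022 to May 25, 2025 is 902 days inclusive.
902 = 7 × 128 + 6, so there are 128 full weeks plus 6 extra days.
Each full week contributes 5 weekdays (Mon–Fri): 128 × 5 = 640.
The 6 extra days are Tuesday, Wednesday, Thursday, Friday, Saturday, Sunday — 4 of them qualify.
Total: 640 + 4 = 644.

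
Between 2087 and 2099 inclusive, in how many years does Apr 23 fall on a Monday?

Day of week of April 23 in each year:
2087: Wed, 2088: Fri, 2089: Sat, 2090: Sun, 2091: Mon ✓, 2092: Wed, 2093: Thu, 2094: Fri, 2095: Sat, 2096: Mon ✓, 2097: Tue, 2098: Wed, 2099: Thu
Mondays: 2091, 2096.

2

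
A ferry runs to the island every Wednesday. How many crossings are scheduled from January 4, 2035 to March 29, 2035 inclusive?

January 4, 2035 is a Thursday.
The range spans 85 days (inclusive of both endpoints).
85 = 7 × 12 + 1, so there are 12 full weeks plus 1 extra day.
Each full week contributes one Wednesday: 12 so far.
The 1 extra day is Thu — none qualify.
Total: 12 + 0 = 12.

12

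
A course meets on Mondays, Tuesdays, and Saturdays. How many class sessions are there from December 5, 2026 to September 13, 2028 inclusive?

279

December 5, 2026 is a Saturday.
From December 5, 2026 to September 13, 2028 is 649 days inclusive.
649 = 7 × 92 + 5, so there are 92 full weeks plus 5 extra days.
Each full week contributes 3 days from the set (Mon, Tue, Sat): 92 × 3 = 276.
The 5 extra days are Sat, Sun, Mon, Tue, Wed — 3 of them qualify.
Total: 276 + 3 = 279.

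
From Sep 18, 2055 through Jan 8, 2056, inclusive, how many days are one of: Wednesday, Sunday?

Sep 18, 2055 is a Saturday.
From Sep 18, 2055 to Jan 8, 2056 is 113 days inclusive.
113 = 7 × 16 + 1, so there are 16 full weeks plus 1 extra day.
Each full week contributes 2 days from the set (Wed, Sun): 16 × 2 = 32.
The 1 extra day is Sat — none qualify.
Total: 32 + 0 = 32.

32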